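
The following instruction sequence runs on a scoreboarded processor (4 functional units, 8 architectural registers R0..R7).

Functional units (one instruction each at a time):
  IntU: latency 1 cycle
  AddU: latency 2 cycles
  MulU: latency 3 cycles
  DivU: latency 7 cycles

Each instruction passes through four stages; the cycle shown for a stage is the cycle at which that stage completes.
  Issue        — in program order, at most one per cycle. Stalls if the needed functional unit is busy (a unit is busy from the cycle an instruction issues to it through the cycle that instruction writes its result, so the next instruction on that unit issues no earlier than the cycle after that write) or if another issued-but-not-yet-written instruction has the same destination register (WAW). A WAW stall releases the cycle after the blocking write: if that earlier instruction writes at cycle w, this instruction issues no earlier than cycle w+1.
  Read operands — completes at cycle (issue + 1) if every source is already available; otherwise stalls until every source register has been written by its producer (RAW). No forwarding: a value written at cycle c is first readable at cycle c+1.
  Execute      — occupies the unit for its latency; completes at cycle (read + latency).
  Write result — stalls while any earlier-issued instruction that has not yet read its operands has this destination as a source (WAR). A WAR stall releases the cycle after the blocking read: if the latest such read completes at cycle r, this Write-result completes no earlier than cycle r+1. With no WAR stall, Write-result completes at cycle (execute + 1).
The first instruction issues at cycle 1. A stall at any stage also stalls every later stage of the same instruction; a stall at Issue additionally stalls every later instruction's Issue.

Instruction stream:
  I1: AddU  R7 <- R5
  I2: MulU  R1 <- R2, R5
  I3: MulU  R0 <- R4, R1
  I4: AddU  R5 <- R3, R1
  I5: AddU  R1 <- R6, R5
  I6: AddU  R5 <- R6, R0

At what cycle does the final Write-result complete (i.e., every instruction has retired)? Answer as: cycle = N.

cycle = 23

cycle 1: issue I1 (AddU)
cycle 2: I1 read-ops, issue I2 (MulU)
cycle 3: I2 read-ops
cycle 4: I1 finished on AddU
cycle 5: I1→R7
cycle 6: I2 finished on MulU
cycle 7: I2→R1
cycle 8: issue I3 (MulU)
cycle 9: I3 read-ops, issue I4 (AddU)
cycle 10: I4 read-ops
cycle 12: I3 finished on MulU, I4 finished on AddU
cycle 13: I3→R0, I4→R5
cycle 14: issue I5 (AddU)
cycle 15: I5 read-ops
cycle 17: I5 finished on AddU
cycle 18: I5→R1
cycle 19: issue I6 (AddU)
cycle 20: I6 read-ops
cycle 22: I6 finished on AddU
cycle 23: I6→R5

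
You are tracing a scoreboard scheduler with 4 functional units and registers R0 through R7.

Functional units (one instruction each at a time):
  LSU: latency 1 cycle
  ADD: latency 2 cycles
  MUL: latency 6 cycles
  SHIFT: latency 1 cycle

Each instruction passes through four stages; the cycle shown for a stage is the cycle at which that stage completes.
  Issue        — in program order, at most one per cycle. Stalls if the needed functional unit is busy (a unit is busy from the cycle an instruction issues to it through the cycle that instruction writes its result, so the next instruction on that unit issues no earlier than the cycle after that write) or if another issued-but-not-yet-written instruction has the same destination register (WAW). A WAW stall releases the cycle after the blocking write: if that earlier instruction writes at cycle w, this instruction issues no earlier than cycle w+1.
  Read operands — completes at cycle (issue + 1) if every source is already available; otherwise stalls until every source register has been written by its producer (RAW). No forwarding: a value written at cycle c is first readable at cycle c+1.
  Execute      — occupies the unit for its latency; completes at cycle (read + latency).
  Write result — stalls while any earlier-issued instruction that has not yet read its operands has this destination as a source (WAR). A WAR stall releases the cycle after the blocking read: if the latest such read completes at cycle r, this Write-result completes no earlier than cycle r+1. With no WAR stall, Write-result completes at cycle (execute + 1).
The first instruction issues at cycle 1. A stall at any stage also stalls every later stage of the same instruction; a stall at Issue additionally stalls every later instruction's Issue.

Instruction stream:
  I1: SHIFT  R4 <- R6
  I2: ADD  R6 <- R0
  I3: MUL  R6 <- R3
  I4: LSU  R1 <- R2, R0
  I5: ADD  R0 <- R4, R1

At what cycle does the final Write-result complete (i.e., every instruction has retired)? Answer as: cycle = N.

[1] issue I1 (SHIFT)
[2] I1 read-ops; issue I2 (ADD)
[3] I1 finished on SHIFT; I2 read-ops
[4] I1→R4
[5] I2 finished on ADD
[6] I2→R6
[7] issue I3 (MUL)
[8] I3 read-ops; issue I4 (LSU)
[9] I4 read-ops; issue I5 (ADD)
[10] I4 finished on LSU
[11] I4→R1
[12] I5 read-ops
[14] I3 finished on MUL; I5 finished on ADD
[15] I3→R6; I5→R0

cycle = 15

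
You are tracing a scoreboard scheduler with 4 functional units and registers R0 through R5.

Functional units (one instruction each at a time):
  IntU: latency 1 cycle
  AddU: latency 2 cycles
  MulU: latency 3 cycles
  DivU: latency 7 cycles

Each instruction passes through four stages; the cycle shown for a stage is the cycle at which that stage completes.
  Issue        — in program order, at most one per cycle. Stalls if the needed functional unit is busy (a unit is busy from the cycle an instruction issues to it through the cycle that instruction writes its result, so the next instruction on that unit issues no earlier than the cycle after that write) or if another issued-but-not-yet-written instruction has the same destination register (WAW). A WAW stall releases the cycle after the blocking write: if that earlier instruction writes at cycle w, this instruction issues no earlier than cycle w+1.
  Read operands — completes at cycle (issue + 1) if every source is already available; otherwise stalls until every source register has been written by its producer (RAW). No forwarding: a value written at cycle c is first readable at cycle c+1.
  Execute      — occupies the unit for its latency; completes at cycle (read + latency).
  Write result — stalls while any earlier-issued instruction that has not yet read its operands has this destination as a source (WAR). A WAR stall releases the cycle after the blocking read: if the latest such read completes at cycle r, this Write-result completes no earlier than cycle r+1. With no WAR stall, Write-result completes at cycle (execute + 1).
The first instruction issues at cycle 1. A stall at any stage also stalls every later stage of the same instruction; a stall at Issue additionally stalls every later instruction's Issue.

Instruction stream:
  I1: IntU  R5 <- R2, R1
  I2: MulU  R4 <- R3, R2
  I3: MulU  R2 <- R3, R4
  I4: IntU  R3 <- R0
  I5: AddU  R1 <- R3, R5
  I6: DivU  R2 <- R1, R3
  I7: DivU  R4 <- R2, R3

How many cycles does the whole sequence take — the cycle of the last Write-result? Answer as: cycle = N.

1) issue 1, read 2, done 3, write 4
2) issue 2, read 3, done 6, write 7
3) issue 8, read 9, done 12, write 13  <struct: MulU busy until I2 writes@7>
4) issue 9, read 10, done 11, write 12
5) issue 10, read 13, done 15, write 16  <RAW R3: wait I4 write@12>
6) issue 14, read 17, done 24, write 25  <WAW R2: wait I3 write@13 / RAW R1: wait I5 write@16>
7) issue 26, read 27, done 34, write 35  <struct: DivU busy until I6 writes@25>

cycle = 35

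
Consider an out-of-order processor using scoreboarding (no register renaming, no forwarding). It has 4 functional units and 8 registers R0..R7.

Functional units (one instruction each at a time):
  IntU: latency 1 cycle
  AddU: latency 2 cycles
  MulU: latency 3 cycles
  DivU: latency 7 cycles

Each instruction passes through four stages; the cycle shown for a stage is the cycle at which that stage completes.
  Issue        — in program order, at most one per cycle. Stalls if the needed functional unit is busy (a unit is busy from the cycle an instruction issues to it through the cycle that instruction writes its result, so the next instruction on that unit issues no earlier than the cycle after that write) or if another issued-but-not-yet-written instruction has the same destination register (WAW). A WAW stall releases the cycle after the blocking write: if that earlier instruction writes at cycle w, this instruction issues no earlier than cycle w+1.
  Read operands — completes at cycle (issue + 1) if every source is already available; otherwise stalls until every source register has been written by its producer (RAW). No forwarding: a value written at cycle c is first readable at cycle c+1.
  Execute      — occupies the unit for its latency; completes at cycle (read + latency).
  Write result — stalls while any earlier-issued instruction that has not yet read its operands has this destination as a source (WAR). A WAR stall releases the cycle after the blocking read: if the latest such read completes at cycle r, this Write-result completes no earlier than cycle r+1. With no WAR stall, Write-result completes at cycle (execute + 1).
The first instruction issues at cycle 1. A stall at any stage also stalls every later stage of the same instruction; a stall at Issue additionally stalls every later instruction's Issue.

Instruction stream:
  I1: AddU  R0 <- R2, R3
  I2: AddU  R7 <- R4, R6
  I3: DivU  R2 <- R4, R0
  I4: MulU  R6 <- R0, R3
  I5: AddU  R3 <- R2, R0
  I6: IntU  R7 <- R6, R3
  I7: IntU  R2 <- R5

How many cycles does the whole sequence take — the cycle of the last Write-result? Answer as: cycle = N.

cycle = 27

cycle 1: I1 issues→AddU
cycle 2: I1 reads
cycle 4: I1 exec-done
cycle 5: I1 writes R0
cycle 6: I2 issues→AddU
cycle 7: I2 reads · I3 issues→DivU
cycle 8: I3 reads · I4 issues→MulU
cycle 9: I2 exec-done · I4 reads
cycle 10: I2 writes R7
cycle 11: I5 issues→AddU
cycle 12: I4 exec-done · I6 issues→IntU
cycle 13: I4 writes R6
cycle 15: I3 exec-done
cycle 16: I3 writes R2
cycle 17: I5 reads
cycle 19: I5 exec-done
cycle 20: I5 writes R3
cycle 21: I6 reads
cycle 22: I6 exec-done
cycle 23: I6 writes R7
cycle 24: I7 issues→IntU
cycle 25: I7 reads
cycle 26: I7 exec-done
cycle 27: I7 writes R2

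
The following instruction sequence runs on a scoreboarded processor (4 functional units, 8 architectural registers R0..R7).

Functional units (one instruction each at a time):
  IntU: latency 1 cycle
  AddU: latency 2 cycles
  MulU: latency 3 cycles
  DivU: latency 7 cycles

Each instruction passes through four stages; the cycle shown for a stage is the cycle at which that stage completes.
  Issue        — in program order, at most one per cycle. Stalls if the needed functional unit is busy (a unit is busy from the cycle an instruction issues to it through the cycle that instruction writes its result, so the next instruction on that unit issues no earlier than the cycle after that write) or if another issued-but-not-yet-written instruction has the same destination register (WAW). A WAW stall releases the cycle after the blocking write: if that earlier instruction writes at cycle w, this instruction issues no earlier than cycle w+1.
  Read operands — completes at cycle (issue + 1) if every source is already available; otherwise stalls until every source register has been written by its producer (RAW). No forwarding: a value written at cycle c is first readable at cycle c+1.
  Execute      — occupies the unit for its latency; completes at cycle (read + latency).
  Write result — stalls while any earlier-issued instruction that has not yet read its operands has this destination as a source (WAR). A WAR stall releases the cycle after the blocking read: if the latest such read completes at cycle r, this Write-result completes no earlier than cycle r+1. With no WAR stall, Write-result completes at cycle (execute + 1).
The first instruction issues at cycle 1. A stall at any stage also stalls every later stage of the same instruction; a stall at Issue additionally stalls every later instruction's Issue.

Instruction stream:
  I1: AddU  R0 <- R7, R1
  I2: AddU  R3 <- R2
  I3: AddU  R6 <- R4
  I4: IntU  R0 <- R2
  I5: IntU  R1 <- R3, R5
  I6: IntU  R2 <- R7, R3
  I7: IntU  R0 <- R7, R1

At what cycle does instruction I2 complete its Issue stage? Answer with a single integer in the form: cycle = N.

cycle 1: I1 dispatched to AddU
cycle 2: I1 operands ready
cycle 4: I1 complete
cycle 5: R0←I1
cycle 6: I2 dispatched to AddU
cycle 7: I2 operands ready
cycle 9: I2 complete
cycle 10: R3←I2
cycle 11: I3 dispatched to AddU
cycle 12: I3 operands ready, I4 dispatched to IntU
cycle 13: I4 operands ready
cycle 14: I3 complete, I4 complete
cycle 15: R6←I3, R0←I4
cycle 16: I5 dispatched to IntU
cycle 17: I5 operands ready
cycle 18: I5 complete
cycle 19: R1←I5
cycle 20: I6 dispatched to IntU
cycle 21: I6 operands ready
cycle 22: I6 complete
cycle 23: R2←I6
cycle 24: I7 dispatched to IntU
cycle 25: I7 operands ready
cycle 26: I7 complete
cycle 27: R0←I7

cycle = 6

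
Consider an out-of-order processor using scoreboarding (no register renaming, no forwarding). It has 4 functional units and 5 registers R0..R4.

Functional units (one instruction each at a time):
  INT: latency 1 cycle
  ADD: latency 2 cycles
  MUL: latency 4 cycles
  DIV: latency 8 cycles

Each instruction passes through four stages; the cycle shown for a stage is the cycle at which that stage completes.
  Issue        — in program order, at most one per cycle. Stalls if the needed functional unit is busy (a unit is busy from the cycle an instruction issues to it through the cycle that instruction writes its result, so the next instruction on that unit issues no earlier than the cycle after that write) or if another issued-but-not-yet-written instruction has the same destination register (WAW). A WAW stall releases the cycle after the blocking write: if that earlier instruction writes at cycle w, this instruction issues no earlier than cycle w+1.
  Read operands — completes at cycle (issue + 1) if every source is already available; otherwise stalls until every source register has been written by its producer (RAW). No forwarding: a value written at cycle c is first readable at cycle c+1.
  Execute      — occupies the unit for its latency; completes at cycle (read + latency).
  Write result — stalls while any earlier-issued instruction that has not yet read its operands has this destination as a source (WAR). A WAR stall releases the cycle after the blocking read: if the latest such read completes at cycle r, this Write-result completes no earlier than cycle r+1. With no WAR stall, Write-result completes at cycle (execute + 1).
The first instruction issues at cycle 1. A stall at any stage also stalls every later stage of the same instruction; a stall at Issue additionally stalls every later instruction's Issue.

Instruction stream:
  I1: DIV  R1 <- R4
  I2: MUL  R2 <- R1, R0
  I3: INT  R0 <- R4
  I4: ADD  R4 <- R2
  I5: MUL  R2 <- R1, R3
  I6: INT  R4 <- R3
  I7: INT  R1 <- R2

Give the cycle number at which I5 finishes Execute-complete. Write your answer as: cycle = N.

cycle = 23

[1] I1 dispatched to DIV
[2] I1 operands ready | I2 dispatched to MUL
[3] I3 dispatched to INT
[4] I3 operands ready | I4 dispatched to ADD
[5] I3 complete
[10] I1 complete
[11] R1←I1
[12] I2 operands ready
[13] R0←I3
[16] I2 complete
[17] R2←I2
[18] I4 operands ready | I5 dispatched to MUL
[19] I5 operands ready
[20] I4 complete
[21] R4←I4
[22] I6 dispatched to INT
[23] I5 complete | I6 operands ready
[24] R2←I5 | I6 complete
[25] R4←I6
[26] I7 dispatched to INT
[27] I7 operands ready
[28] I7 complete
[29] R1←I7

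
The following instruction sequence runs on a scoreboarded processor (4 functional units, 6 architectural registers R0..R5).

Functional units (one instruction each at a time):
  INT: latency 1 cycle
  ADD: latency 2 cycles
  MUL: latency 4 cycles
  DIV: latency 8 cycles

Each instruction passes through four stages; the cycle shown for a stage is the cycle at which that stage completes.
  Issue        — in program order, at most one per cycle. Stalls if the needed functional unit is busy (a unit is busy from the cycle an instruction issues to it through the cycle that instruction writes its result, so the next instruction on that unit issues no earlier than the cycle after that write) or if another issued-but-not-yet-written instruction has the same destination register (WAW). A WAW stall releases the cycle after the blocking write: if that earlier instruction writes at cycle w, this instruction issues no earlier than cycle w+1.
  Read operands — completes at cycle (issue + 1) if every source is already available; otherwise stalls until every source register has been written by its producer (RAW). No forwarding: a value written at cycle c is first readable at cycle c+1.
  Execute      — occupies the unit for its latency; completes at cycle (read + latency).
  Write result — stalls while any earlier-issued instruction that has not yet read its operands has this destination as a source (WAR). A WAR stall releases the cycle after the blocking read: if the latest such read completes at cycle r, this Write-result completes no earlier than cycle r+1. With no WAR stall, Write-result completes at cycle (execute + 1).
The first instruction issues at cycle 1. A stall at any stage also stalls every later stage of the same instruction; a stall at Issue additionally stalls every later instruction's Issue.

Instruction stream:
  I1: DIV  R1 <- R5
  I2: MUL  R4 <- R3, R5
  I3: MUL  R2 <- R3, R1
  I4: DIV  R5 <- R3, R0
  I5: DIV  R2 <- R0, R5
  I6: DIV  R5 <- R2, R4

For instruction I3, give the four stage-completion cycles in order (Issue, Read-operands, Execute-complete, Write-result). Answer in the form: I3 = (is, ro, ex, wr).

cycle 1: I1 dispatched to DIV
cycle 2: I1 operands ready | I2 dispatched to MUL
cycle 3: I2 operands ready
cycle 7: I2 complete
cycle 8: R4←I2
cycle 9: I3 dispatched to MUL
cycle 10: I1 complete
cycle 11: R1←I1
cycle 12: I3 operands ready | I4 dispatched to DIV
cycle 13: I4 operands ready
cycle 16: I3 complete
cycle 17: R2←I3
cycle 21: I4 complete
cycle 22: R5←I4
cycle 23: I5 dispatched to DIV
cycle 24: I5 operands ready
cycle 32: I5 complete
cycle 33: R2←I5
cycle 34: I6 dispatched to DIV
cycle 35: I6 operands ready
cycle 43: I6 complete
cycle 44: R5←I6

I3 = (9, 12, 16, 17)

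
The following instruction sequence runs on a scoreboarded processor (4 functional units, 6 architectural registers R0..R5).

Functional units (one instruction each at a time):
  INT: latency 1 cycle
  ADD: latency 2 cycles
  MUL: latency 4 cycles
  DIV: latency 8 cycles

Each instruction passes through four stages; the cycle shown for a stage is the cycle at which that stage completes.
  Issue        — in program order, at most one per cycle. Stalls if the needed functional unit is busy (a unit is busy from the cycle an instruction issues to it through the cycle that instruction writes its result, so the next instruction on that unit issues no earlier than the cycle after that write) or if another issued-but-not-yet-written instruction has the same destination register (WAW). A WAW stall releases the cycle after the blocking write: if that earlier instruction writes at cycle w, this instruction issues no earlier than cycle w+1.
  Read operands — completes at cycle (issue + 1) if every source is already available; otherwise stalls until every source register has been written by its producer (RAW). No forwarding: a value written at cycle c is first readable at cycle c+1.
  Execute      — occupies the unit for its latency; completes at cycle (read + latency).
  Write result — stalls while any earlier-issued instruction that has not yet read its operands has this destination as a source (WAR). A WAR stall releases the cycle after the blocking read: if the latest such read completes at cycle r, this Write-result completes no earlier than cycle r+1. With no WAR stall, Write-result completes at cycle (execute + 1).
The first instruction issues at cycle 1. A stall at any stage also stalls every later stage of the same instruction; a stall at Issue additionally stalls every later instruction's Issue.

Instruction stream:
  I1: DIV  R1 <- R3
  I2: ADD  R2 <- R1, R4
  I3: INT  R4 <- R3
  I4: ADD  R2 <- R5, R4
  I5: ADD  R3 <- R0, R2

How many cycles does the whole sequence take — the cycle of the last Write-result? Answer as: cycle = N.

I1  is:1  ro:2  ex:10  wr:11
I2  is:2  ro:12  ex:14  wr:15  — RAW R1: wait I1 write@11
I3  is:3  ro:4  ex:5  wr:13  — WAR R4: wait I2 read@12
I4  is:16  ro:17  ex:19  wr:20  — struct: ADD busy until I2 writes@15
I5  is:21  ro:22  ex:24  wr:25  — struct: ADD busy until I4 writes@20

cycle = 25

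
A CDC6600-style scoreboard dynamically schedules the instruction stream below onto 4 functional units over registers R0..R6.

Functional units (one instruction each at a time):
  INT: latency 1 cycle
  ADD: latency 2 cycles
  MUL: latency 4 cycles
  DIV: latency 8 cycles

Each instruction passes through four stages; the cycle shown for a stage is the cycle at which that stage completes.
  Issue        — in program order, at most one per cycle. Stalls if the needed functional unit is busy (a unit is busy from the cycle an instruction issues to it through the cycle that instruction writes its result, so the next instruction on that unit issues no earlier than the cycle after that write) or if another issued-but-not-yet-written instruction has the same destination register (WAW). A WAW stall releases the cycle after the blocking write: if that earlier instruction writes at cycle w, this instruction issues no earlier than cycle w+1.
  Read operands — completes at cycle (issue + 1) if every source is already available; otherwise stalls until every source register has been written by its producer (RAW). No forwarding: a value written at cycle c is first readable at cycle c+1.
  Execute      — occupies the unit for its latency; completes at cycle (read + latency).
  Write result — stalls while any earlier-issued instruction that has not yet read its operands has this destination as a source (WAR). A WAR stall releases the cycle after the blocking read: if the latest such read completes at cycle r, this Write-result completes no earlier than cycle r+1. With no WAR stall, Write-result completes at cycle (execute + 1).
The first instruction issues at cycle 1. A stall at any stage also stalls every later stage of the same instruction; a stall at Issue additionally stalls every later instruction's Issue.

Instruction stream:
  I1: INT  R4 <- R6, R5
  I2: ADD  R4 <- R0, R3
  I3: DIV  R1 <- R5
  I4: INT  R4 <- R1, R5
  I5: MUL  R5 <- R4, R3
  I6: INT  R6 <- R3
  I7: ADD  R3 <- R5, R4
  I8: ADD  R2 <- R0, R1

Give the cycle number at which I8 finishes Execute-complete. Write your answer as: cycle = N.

t=1  issue I1 (INT)
t=2  I1 read-ops
t=3  I1 finished on INT
t=4  I1→R4
t=5  issue I2 (ADD)
t=6  I2 read-ops; issue I3 (DIV)
t=7  I3 read-ops
t=8  I2 finished on ADD
t=9  I2→R4
t=10  issue I4 (INT)
t=11  issue I5 (MUL)
t=15  I3 finished on DIV
t=16  I3→R1
t=17  I4 read-ops
t=18  I4 finished on INT
t=19  I4→R4
t=20  I5 read-ops; issue I6 (INT)
t=21  I6 read-ops; issue I7 (ADD)
t=22  I6 finished on INT
t=23  I6→R6
t=24  I5 finished on MUL
t=25  I5→R5
t=26  I7 read-ops
t=28  I7 finished on ADD
t=29  I7→R3
t=30  issue I8 (ADD)
t=31  I8 read-ops
t=33  I8 finished on ADD
t=34  I8→R2

cycle = 33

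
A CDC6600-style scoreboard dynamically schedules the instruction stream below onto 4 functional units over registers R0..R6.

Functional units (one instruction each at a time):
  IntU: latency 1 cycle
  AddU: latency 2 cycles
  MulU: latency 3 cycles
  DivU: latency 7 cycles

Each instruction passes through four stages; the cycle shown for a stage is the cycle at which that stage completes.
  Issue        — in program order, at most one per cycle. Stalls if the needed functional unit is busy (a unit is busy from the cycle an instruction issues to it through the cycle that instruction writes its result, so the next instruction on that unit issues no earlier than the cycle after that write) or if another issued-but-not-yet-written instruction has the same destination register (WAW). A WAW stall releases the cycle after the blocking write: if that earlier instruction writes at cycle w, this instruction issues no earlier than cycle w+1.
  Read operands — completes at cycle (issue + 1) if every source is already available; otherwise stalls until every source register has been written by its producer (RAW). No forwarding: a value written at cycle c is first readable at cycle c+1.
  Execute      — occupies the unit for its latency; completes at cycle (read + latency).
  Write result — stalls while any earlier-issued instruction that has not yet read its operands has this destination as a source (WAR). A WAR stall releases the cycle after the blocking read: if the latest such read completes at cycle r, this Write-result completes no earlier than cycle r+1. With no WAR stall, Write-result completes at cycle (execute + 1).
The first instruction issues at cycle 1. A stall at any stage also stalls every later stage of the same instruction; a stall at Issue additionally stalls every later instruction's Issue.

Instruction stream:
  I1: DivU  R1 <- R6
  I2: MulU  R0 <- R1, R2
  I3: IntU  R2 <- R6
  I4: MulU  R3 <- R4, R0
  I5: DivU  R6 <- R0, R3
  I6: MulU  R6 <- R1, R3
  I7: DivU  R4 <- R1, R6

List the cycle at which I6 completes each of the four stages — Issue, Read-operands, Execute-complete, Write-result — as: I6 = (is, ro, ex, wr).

I1 -> (1, 2, 9, 10)
I2 -> (2, 11, 14, 15)  // RAW R1: wait I1 write@10
I3 -> (3, 4, 5, 12)  // WAR R2: wait I2 read@11
I4 -> (16, 17, 20, 21)  // struct: MulU busy until I2 writes@15
I5 -> (17, 22, 29, 30)  // RAW R3: wait I4 write@21
I6 -> (31, 32, 35, 36)  // WAW R6: wait I5 write@30
I7 -> (32, 37, 44, 45)  // RAW R6: wait I6 write@36

I6 = (31, 32, 35, 36)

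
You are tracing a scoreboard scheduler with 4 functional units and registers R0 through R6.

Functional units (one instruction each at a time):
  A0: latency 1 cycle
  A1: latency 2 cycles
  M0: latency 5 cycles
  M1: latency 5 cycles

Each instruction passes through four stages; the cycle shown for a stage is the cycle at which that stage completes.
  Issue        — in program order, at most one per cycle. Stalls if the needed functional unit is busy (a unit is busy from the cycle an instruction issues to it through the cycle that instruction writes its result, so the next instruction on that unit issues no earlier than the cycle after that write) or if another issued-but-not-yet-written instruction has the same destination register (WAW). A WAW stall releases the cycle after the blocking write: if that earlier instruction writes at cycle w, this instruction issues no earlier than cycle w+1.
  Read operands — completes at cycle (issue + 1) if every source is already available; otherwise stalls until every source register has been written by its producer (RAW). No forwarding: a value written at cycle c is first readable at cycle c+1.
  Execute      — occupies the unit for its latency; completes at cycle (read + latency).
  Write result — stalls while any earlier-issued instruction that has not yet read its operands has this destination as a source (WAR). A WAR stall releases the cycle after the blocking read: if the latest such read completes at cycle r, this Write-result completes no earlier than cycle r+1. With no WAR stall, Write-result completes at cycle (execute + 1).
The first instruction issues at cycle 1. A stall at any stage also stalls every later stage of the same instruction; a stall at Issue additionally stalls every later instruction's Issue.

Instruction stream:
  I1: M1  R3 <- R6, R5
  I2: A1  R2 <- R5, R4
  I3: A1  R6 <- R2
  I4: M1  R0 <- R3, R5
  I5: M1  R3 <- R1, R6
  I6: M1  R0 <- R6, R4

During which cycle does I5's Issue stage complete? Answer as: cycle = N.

cycle = 17

1) issue 1, read 2, done 7, write 8
2) issue 2, read 3, done 5, write 6
3) issue 7, read 8, done 10, write 11  <struct: A1 busy until I2 writes@6>
4) issue 9, read 10, done 15, write 16  <struct: M1 busy until I1 writes@8>
5) issue 17, read 18, done 23, write 24  <struct: M1 busy until I4 writes@16>
6) issue 25, read 26, done 31, write 32  <struct: M1 busy until I5 writes@24>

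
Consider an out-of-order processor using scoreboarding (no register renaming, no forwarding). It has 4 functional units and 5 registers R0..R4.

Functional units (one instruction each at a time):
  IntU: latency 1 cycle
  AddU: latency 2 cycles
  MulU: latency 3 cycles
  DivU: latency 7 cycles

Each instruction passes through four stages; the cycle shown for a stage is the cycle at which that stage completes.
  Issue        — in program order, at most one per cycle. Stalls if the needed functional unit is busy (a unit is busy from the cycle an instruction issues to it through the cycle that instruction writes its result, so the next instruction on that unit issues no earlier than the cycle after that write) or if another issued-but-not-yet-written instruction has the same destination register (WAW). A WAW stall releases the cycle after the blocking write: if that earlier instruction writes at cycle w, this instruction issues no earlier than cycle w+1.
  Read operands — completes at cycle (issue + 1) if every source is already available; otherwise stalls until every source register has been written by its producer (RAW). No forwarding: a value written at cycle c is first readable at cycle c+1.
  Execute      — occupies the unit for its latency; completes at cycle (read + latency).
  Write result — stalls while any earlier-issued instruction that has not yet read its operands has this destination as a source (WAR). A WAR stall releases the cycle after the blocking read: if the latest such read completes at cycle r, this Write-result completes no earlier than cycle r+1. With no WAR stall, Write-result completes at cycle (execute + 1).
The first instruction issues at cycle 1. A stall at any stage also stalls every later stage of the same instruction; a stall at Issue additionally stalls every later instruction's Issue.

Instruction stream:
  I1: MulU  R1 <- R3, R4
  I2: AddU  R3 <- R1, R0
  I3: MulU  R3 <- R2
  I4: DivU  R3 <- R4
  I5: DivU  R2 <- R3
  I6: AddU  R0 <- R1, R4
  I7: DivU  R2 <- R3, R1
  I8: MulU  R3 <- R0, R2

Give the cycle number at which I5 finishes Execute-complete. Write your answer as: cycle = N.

cycle = 35

  I1 | 1 | 2 | 5 | 6
  I2 | 2 | 7 | 9 | 10   RAW R1: wait I1 write@6
  I3 | 11 | 12 | 15 | 16   WAW R3: wait I2 write@10
  I4 | 17 | 18 | 25 | 26   WAW R3: wait I3 write@16
  I5 | 27 | 28 | 35 | 36   struct: DivU busy until I4 writes@26
  I6 | 28 | 29 | 31 | 32
  I7 | 37 | 38 | 45 | 46   struct: DivU busy until I5 writes@36
  I8 | 38 | 47 | 50 | 51   RAW R2: wait I7 write@46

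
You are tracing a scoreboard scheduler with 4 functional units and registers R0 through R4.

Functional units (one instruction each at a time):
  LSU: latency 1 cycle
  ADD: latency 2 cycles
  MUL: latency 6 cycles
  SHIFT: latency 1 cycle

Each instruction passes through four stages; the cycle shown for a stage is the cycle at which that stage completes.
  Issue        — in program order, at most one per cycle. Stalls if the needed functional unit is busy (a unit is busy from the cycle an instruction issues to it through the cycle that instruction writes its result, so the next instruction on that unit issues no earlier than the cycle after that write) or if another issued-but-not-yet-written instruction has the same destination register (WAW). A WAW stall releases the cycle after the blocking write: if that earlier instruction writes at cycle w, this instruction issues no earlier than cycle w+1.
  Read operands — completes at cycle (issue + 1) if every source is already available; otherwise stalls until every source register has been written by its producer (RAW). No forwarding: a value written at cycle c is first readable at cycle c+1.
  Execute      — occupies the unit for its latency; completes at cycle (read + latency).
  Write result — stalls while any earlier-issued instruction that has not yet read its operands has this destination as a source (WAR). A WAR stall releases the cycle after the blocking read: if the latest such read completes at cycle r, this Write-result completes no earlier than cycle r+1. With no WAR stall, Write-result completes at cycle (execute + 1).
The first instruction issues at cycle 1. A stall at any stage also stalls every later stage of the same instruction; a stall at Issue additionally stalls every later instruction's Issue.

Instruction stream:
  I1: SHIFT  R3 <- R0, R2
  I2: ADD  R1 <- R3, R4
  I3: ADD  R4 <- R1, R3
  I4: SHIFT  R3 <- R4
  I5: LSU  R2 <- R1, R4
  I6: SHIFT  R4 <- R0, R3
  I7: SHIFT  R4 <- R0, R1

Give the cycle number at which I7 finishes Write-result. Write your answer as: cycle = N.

I1 -> (1, 2, 3, 4)
I2 -> (2, 5, 7, 8)  // RAW R3: wait I1 write@4
I3 -> (9, 10, 12, 13)  // struct: ADD busy until I2 writes@8
I4 -> (10, 14, 15, 16)  // RAW R4: wait I3 write@13
I5 -> (11, 14, 15, 16)  // RAW R4: wait I3 write@13
I6 -> (17, 18, 19, 20)  // struct: SHIFT busy until I4 writes@16
I7 -> (21, 22, 23, 24)  // struct: SHIFT busy until I6 writes@20

cycle = 24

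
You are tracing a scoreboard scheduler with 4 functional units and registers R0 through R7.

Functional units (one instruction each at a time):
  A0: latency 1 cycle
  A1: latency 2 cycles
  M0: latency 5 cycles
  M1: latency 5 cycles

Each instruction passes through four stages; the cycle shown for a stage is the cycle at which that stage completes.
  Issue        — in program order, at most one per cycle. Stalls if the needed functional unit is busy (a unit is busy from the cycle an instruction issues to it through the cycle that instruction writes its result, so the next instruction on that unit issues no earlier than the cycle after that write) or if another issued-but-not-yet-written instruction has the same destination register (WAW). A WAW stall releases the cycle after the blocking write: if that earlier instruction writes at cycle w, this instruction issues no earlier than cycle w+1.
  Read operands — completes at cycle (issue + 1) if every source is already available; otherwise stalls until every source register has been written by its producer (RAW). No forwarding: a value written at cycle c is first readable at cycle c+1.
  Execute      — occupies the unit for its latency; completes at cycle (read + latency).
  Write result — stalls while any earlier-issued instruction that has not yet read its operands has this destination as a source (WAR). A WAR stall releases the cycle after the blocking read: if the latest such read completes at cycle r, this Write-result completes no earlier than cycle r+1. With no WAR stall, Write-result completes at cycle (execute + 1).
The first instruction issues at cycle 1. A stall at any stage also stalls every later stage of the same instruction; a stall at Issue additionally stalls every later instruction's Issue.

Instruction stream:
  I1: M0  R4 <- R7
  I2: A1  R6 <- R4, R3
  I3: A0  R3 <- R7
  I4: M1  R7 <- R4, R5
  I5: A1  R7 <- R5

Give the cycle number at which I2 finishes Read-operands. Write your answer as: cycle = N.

cycle = 9

I1: IS=1 RO=2 EX=7 WR=8
I2: IS=2 RO=9 EX=11 WR=12  [RAW R4: wait I1 write@8]
I3: IS=3 RO=4 EX=5 WR=10  [WAR R3: wait I2 read@9]
I4: IS=4 RO=9 EX=14 WR=15  [RAW R4: wait I1 write@8]
I5: IS=16 RO=17 EX=19 WR=20  [WAW R7: wait I4 write@15]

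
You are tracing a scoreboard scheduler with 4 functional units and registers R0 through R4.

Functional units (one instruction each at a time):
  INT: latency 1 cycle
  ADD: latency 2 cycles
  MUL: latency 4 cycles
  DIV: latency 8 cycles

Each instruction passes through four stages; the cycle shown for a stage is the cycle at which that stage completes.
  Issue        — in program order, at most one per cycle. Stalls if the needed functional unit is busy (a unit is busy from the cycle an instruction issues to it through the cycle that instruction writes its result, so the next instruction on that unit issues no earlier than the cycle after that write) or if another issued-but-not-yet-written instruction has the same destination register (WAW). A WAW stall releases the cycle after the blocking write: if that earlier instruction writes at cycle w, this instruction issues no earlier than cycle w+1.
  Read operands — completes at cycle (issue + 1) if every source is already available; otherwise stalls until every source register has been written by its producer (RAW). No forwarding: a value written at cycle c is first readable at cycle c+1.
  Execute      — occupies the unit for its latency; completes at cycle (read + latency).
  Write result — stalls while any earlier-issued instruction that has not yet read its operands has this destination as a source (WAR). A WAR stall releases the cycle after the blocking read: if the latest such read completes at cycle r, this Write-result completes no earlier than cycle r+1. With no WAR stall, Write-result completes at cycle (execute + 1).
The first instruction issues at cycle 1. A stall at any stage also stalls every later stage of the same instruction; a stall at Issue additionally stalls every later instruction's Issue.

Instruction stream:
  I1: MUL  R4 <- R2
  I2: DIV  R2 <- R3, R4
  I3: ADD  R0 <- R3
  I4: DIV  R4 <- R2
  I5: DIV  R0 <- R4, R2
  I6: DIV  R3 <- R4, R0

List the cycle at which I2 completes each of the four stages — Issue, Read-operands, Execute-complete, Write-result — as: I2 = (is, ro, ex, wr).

I2 = (2, 8, 16, 17)

[1] I1→MUL
[2] I1 RO | I2→DIV
[3] I3→ADD
[4] I3 RO
[6] I1 EX | I3 EX
[7] I1 WR R4 | I3 WR R0
[8] I2 RO
[16] I2 EX
[17] I2 WR R2
[18] I4→DIV
[19] I4 RO
[27] I4 EX
[28] I4 WR R4
[29] I5→DIV
[30] I5 RO
[38] I5 EX
[39] I5 WR R0
[40] I6→DIV
[41] I6 RO
[49] I6 EX
[50] I6 WR R3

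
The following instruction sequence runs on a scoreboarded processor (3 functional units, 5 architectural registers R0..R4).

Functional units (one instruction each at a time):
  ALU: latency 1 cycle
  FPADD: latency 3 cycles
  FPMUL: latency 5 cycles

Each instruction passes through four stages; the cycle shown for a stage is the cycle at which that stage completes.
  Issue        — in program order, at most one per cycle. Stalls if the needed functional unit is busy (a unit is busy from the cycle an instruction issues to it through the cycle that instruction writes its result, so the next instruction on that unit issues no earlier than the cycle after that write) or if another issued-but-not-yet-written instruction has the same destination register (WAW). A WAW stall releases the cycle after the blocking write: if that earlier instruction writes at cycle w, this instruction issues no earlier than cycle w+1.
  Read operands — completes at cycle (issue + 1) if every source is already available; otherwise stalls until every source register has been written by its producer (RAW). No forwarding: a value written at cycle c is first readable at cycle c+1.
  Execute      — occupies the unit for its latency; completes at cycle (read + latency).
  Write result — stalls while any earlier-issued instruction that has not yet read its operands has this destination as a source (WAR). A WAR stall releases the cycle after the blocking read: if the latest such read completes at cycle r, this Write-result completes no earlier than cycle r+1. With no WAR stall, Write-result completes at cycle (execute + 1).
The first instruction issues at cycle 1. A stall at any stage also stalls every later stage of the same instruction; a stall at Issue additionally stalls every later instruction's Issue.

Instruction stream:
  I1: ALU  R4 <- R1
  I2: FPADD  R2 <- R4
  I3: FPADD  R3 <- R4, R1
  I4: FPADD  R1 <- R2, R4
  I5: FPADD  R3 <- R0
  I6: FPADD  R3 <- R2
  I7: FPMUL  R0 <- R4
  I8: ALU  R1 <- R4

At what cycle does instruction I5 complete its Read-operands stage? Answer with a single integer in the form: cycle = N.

cycle = 23

t=1  I1 issues→ALU
t=2  I1 reads | I2 issues→FPADD
t=3  I1 exec-done
t=4  I1 writes R4
t=5  I2 reads
t=8  I2 exec-done
t=9  I2 writes R2
t=10  I3 issues→FPADD
t=11  I3 reads
t=14  I3 exec-done
t=15  I3 writes R3
t=16  I4 issues→FPADD
t=17  I4 reads
t=20  I4 exec-done
t=21  I4 writes R1
t=22  I5 issues→FPADD
t=23  I5 reads
t=26  I5 exec-done
t=27  I5 writes R3
t=28  I6 issues→FPADD
t=29  I6 reads | I7 issues→FPMUL
t=30  I7 reads | I8 issues→ALU
t=31  I8 reads
t=32  I6 exec-done | I8 exec-done
t=33  I6 writes R3 | I8 writes R1
t=35  I7 exec-done
t=36  I7 writes R0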